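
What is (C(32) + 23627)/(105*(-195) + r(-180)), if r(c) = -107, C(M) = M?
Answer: -23659/20582 ≈ -1.1495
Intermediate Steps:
(C(32) + 23627)/(105*(-195) + r(-180)) = (32 + 23627)/(105*(-195) - 107) = 23659/(-20475 - 107) = 23659/(-20582) = 23659*(-1/20582) = -23659/20582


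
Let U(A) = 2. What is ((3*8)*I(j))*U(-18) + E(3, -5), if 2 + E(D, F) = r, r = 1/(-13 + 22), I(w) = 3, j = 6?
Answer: 1279/9 ≈ 142.11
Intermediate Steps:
r = ⅑ (r = 1/9 = ⅑ ≈ 0.11111)
E(D, F) = -17/9 (E(D, F) = -2 + ⅑ = -17/9)
((3*8)*I(j))*U(-18) + E(3, -5) = ((3*8)*3)*2 - 17/9 = (24*3)*2 - 17/9 = 72*2 - 17/9 = 144 - 17/9 = 1279/9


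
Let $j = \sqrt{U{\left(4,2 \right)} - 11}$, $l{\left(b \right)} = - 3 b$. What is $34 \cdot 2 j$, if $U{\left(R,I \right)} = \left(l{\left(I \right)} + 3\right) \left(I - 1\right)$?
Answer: $68 i \sqrt{14} \approx 254.43 i$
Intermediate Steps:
$U{\left(R,I \right)} = \left(-1 + I\right) \left(3 - 3 I\right)$ ($U{\left(R,I \right)} = \left(- 3 I + 3\right) \left(I - 1\right) = \left(3 - 3 I\right) \left(-1 + I\right) = \left(-1 + I\right) \left(3 - 3 I\right)$)
$j = i \sqrt{14}$ ($j = \sqrt{\left(-3 - 3 \cdot 2^{2} + 6 \cdot 2\right) - 11} = \sqrt{\left(-3 - 12 + 12\right) - 11} = \sqrt{-3 - 11} = \sqrt{-14} = i \sqrt{14} \approx 3.7417 i$)
$34 \cdot 2 j = 34 \cdot 2 i \sqrt{14} = 68 i \sqrt{14}$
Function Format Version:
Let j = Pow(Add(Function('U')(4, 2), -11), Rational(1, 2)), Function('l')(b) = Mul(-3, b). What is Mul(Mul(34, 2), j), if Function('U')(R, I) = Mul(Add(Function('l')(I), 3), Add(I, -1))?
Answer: Mul(68, I, Pow(14, Rational(1, 2))) ≈ Mul(254.43, I)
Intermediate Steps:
Function('U')(R, I) = Mul(Add(-1, I), Add(3, Mul(-3, I))) (Function('U')(R, I) = Mul(Add(Mul(-3, I), 3), Add(I, -1)) = Mul(Add(3, Mul(-3, I)), Add(-1, I)) = Mul(Add(-1, I), Add(3, Mul(-3, I))))
j = Mul(I, Pow(14, Rational(1, 2))) (j = Pow(Add(Add(-3, Mul(-3, Pow(2, 2)), Mul(6, 2)), -11), Rational(1, 2)) = Pow(Add(Add(-3, Mul(-3, 4), 12), -11), Rational(1, 2)) = Pow(Add(Add(-3, -12, 12), -11), Rational(1, 2)) = Pow(Add(-3, -11), Rational(1, 2)) = Pow(-14, Rational(1, 2)) = Mul(I, Pow(14, Rational(1, 2))) ≈ Mul(3.7417, I))
Mul(Mul(34, 2), j) = Mul(Mul(34, 2), Mul(I, Pow(14, Rational(1, 2)))) = Mul(68, Mul(I, Pow(14, Rational(1, 2)))) = Mul(68, I, Pow(14, Rational(1, 2)))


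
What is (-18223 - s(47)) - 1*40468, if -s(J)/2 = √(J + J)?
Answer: -58691 + 2*√94 ≈ -58672.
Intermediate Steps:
s(J) = -2*√2*√J (s(J) = -2*√(J + J) = -2*√2*√J)
(-18223 - s(47)) - 1*40468 = (-18223 - (-2)*√2*√47) - 1*40468 = (-18223 - (-2)*√94) - 40468 = (-18223 + 2*√94) - 40468 = -58691 + 2*√94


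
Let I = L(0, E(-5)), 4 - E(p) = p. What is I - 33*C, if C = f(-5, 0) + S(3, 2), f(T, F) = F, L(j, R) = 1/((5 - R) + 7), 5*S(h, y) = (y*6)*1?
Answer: -1183/15 ≈ -78.867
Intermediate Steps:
E(p) = 4 - p
S(h, y) = 6*y/5 (S(h, y) = ((y*6)*1)/5 = ((6*y)*1)/5 = (6*y)/5 = 6*y/5)
L(j, R) = 1/(12 - R)
I = ⅓ (I = -1/(-12 + (4 - 1*(-5))) = -1/(-12 + (4 + 5)) = -1/(-12 + 9) = -1/(-3) = -1*(-⅓) = ⅓ ≈ 0.33333)
C = 12/5 (C = 0 + (6/5)*2 = 0 + 12/5 = 12/5 ≈ 2.4000)
I - 33*C = ⅓ - 33*12/5 = ⅓ - 396/5 = -1183/15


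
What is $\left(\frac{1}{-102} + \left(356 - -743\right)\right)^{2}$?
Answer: $\frac{12565737409}{10404} \approx 1.2078 \cdot 10^{6}$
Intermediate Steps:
$\left(\frac{1}{-102} + \left(356 - -743\right)\right)^{2} = \left(- \frac{1}{102} + \left(356 + 743\right)\right)^{2} = \left(- \frac{1}{102} + 1099\right)^{2} = \left(\frac{112097}{102}\right)^{2} = \frac{12565737409}{10404}$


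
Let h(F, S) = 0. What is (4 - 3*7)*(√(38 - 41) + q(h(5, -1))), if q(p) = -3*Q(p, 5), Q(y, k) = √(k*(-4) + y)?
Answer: 17*I*(-√3 + 6*√5) ≈ 198.63*I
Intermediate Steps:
Q(y, k) = √(y - 4*k) (Q(y, k) = √(-4*k + y) = √(y - 4*k))
q(p) = -3*√(-20 + p) (q(p) = -3*√(p - 4*5) = -3*√(p - 20) = -3*√(-20 + p))
(4 - 3*7)*(√(38 - 41) + q(h(5, -1))) = (4 - 3*7)*(√(38 - 41) - 3*√(-20 + 0)) = (4 - 21)*(√(-3) - 6*I*√5) = -17*(I*√3 - 6*I*√5) = -17*I*√3 + 102*I*√5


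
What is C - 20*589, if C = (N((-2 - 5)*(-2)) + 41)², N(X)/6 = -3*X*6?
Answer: 2152061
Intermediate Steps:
N(X) = -108*X (N(X) = 6*(-3*X*6) = 6*(-18*X) = -108*X)
C = 2163841 (C = (-108*(-2 - 5)*(-2) + 41)² = (-(-756)*(-2) + 41)² = (-108*14 + 41)² = (-1512 + 41)² = (-1471)² = 2163841)
C - 20*589 = 2163841 - 20*589 = 2163841 - 11780 = 2152061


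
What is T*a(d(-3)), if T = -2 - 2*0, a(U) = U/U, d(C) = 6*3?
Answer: -2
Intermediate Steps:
d(C) = 18
a(U) = 1
T = -2 (T = -2 + 0 = -2)
T*a(d(-3)) = -2*1 = -2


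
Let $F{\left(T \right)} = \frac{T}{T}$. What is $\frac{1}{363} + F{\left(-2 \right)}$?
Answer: $\frac{364}{363} \approx 1.0028$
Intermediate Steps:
$F{\left(T \right)} = 1$
$\frac{1}{363} + F{\left(-2 \right)} = \frac{1}{363} + 1 = \frac{364}{363}$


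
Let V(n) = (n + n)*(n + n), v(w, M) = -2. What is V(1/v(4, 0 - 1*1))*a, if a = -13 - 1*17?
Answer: -30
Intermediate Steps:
a = -30 (a = -13 - 17 = -30)
V(n) = 4*n² (V(n) = (2*n)*(2*n) = 4*n²)
V(1/v(4, 0 - 1*1))*a = (4*(1/(-2))²)*(-30) = (4*(-½)²)*(-30) = (4*(¼))*(-30) = 1*(-30) = -30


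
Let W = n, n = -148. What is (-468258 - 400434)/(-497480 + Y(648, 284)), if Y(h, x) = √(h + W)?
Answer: 21607844808/12374317495 + 434346*√5/12374317495 ≈ 1.7463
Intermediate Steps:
W = -148
Y(h, x) = √(-148 + h) (Y(h, x) = √(h - 148) = √(-148 + h))
(-468258 - 400434)/(-497480 + Y(648, 284)) = (-468258 - 400434)/(-497480 + √(-148 + 648)) = -868692/(-497480 + √500) = -868692/(-497480 + 10*√5)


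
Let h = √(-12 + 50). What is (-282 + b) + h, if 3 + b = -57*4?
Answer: -513 + √38 ≈ -506.84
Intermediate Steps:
b = -231 (b = -3 - 57*4 = -3 - 228 = -231)
h = √38 ≈ 6.1644
(-282 + b) + h = (-282 - 231) + √38 = -513 + √38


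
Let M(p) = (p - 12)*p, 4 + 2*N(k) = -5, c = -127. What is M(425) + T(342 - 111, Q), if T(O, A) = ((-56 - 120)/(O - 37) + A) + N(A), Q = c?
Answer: 34026163/194 ≈ 1.7539e+5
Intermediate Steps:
N(k) = -9/2 (N(k) = -2 + (1/2)*(-5) = -2 - 5/2 = -9/2)
Q = -127
T(O, A) = -9/2 + A - 176/(-37 + O) (T(O, A) = ((-56 - 120)/(O - 37) + A) - 9/2 = (-176/(-37 + O) + A) - 9/2 = (A - 176/(-37 + O)) - 9/2 = -9/2 + A - 176/(-37 + O))
M(p) = p*(-12 + p) (M(p) = (-12 + p)*p = p*(-12 + p))
M(425) + T(342 - 111, Q) = 425*(-12 + 425) + (-19 - 74*(-127) - 9*(342 - 111) + 2*(-127)*(342 - 111))/(2*(-37 + (342 - 111))) = 425*413 + (-19 + 9398 - 9*231 + 2*(-127)*231)/(2*(-37 + 231)) = 175525 + (1/2)*(-19 + 9398 - 2079 - 58674)/194 = 175525 + (1/2)*(1/194)*(-51374) = 175525 - 25687/194 = 34026163/194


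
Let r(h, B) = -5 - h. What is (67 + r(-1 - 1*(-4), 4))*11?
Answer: 649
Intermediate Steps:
(67 + r(-1 - 1*(-4), 4))*11 = (67 + (-5 - (-1 - 1*(-4))))*11 = (67 + (-5 - (-1 + 4)))*11 = (67 + (-5 - 1*3))*11 = (67 + (-5 - 3))*11 = (67 - 8)*11 = 59*11 = 649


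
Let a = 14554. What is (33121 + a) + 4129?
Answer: 51804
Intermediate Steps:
(33121 + a) + 4129 = (33121 + 14554) + 4129 = 47675 + 4129 = 51804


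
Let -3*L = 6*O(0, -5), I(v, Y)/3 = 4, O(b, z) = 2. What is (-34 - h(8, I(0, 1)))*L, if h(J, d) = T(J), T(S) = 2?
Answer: 144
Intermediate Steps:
I(v, Y) = 12 (I(v, Y) = 3*4 = 12)
h(J, d) = 2
L = -4 (L = -2*2 = -⅓*12 = -4)
(-34 - h(8, I(0, 1)))*L = (-34 - 1*2)*(-4) = (-34 - 2)*(-4) = -36*(-4) = 144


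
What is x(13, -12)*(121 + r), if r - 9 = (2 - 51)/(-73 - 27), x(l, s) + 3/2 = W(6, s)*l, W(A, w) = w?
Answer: -822087/40 ≈ -20552.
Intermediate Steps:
x(l, s) = -3/2 + l*s (x(l, s) = -3/2 + s*l = -3/2 + l*s)
r = 949/100 (r = 9 + (2 - 51)/(-73 - 27) = 9 - 49/(-100) = 9 - 49*(-1/100) = 9 + 49/100 = 949/100 ≈ 9.4900)
x(13, -12)*(121 + r) = (-3/2 + 13*(-12))*(121 + 949/100) = (-3/2 - 156)*(13049/100) = -315/2*13049/100 = -822087/40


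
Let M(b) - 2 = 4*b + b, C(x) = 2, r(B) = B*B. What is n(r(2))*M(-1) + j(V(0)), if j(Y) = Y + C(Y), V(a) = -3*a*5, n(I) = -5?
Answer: 17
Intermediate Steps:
r(B) = B²
V(a) = -15*a
j(Y) = 2 + Y (j(Y) = Y + 2 = 2 + Y)
M(b) = 2 + 5*b (M(b) = 2 + (4*b + b) = 2 + 5*b)
n(r(2))*M(-1) + j(V(0)) = -5*(2 + 5*(-1)) + (2 - 15*0) = -5*(2 - 5) + (2 + 0) = -5*(-3) + 2 = 15 + 2 = 17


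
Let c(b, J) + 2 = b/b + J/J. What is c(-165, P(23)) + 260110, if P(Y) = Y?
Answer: 260110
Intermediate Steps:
c(b, J) = 0 (c(b, J) = -2 + (b/b + J/J) = -2 + (1 + 1) = -2 + 2 = 0)
c(-165, P(23)) + 260110 = 0 + 260110 = 260110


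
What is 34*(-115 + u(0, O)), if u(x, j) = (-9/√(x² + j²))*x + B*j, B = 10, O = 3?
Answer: -2890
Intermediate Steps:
u(x, j) = 10*j - 9*x/√(j² + x²) (u(x, j) = (-9/√(x² + j²))*x + 10*j = (-9/√(j² + x²))*x + 10*j = -9*x/√(j² + x²) + 10*j = 10*j - 9*x/√(j² + x²))
34*(-115 + u(0, O)) = 34*(-115 + (10*3 - 9*0/√(3² + 0²))) = 34*(-115 + (30 - 9*0/√(9 + 0))) = 34*(-115 + (30 - 9*0/√9)) = 34*(-115 + (30 - 9*0*⅓)) = 34*(-115 + (30 + 0)) = 34*(-115 + 30) = 34*(-85) = -2890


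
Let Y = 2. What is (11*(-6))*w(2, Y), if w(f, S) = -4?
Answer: 264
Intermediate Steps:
(11*(-6))*w(2, Y) = (11*(-6))*(-4) = -66*(-4) = 264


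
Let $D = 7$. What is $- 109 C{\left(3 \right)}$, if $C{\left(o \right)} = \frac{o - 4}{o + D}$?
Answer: $\frac{109}{10} \approx 10.9$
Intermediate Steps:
$C{\left(o \right)} = \frac{-4 + o}{7 + o}$ ($C{\left(o \right)} = \frac{o - 4}{o + 7} = \frac{-4 + o}{7 + o}$)
$- 109 C{\left(3 \right)} = - 109 \frac{-4 + 3}{7 + 3} = - 109 \cdot \frac{1}{10} \left(-1\right) = \left(-109\right) \left(- \frac{1}{10}\right) = \frac{109}{10}$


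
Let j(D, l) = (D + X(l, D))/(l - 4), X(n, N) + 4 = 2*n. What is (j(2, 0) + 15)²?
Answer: 961/4 ≈ 240.25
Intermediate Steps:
X(n, N) = -4 + 2*n
j(D, l) = (-4 + D + 2*l)/(-4 + l) (j(D, l) = (D + (-4 + 2*l))/(l - 4) = (-4 + D + 2*l)/(-4 + l))
(j(2, 0) + 15)² = ((-4 + 2 + 2*0)/(-4 + 0) + 15)² = ((-4 + 2 + 0)/(-4) + 15)² = (-¼*(-2) + 15)² = (½ + 15)² = (31/2)² = 961/4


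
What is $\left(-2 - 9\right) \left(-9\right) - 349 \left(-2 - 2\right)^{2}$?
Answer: $-5485$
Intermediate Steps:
$\left(-2 - 9\right) \left(-9\right) - 349 \left(-2 - 2\right)^{2} = \left(-11\right) \left(-9\right) - 349 \left(-4\right)^{2} = 99 - 5584 = -5485$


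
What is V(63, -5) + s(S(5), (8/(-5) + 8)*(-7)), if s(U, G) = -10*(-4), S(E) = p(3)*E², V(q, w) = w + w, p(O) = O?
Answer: 30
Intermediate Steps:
V(q, w) = 2*w
S(E) = 3*E²
s(U, G) = 40
V(63, -5) + s(S(5), (8/(-5) + 8)*(-7)) = 2*(-5) + 40 = -10 + 40 = 30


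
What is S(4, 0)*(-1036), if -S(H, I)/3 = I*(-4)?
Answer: 0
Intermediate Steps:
S(H, I) = 12*I (S(H, I) = -3*I*(-4) = -(-12)*I = 12*I)
S(4, 0)*(-1036) = (12*0)*(-1036) = 0*(-1036) = 0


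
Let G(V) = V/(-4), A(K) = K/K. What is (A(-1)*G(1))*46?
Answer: -23/2 ≈ -11.500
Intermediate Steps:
A(K) = 1
G(V) = -V/4 (G(V) = V*(-¼) = -V/4)
(A(-1)*G(1))*46 = (1*(-¼*1))*46 = (1*(-¼))*46 = -¼*46 = -23/2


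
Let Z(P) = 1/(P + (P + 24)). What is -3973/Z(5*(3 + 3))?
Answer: -333732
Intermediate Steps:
Z(P) = 1/(24 + 2*P) (Z(P) = 1/(P + (24 + P)) = 1/(24 + 2*P))
-3973/Z(5*(3 + 3)) = -(95352 + 39730*(3 + 3)) = -3973/(1/(2*(12 + 5*6))) = -3973/(1/(2*(12 + 30))) = -3973/((½)/42) = -3973/((½)*(1/42)) = -3973/1/84 = -3973*84 = -333732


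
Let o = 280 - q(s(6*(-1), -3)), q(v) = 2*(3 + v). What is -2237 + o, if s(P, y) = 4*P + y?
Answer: -1909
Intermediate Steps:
s(P, y) = y + 4*P
q(v) = 6 + 2*v
o = 328 (o = 280 - (6 + 2*(-3 + 4*(6*(-1)))) = 280 - (6 + 2*(-3 + 4*(-6))) = 280 - (6 + 2*(-3 - 24)) = 280 - (6 + 2*(-27)) = 280 - (6 - 54) = 280 - 1*(-48) = 280 + 48 = 328)
-2237 + o = -2237 + 328 = -1909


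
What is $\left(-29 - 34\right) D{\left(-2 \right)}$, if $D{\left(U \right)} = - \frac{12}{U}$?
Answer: $-378$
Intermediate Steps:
$\left(-29 - 34\right) D{\left(-2 \right)} = \left(-29 - 34\right) \left(- \frac{12}{-2}\right) = - 63 \left(\left(-12\right) \left(- \frac{1}{2}\right)\right) = \left(-63\right) 6 = -378$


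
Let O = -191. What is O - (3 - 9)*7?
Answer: -149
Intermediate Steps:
O - (3 - 9)*7 = -191 - (3 - 9)*7 = -191 - (-6)*7 = -191 - 1*(-42) = -191 + 42 = -149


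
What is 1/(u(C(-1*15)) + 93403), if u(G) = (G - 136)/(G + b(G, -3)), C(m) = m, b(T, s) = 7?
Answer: 8/747375 ≈ 1.0704e-5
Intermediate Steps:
u(G) = (-136 + G)/(7 + G) (u(G) = (G - 136)/(G + 7) = (-136 + G)/(7 + G))
1/(u(C(-1*15)) + 93403) = 1/((-136 - 1*15)/(7 - 1*15) + 93403) = 1/((-136 - 15)/(7 - 15) + 93403) = 1/(-151/(-8) + 93403) = 1/(-⅛*(-151) + 93403) = 1/(151/8 + 93403) = 1/(747375/8) = 8/747375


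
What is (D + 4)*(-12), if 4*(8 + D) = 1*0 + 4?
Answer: 36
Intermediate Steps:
D = -7 (D = -8 + (1*0 + 4)/4 = -8 + (0 + 4)/4 = -8 + (¼)*4 = -8 + 1 = -7)
(D + 4)*(-12) = (-7 + 4)*(-12) = -3*(-12) = 36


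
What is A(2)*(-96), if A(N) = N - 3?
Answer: 96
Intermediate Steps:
A(N) = -3 + N
A(2)*(-96) = (-3 + 2)*(-96) = -1*(-96) = 96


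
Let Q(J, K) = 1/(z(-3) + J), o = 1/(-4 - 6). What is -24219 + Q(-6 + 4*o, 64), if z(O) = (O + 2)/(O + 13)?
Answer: -314849/13 ≈ -24219.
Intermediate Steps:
z(O) = (2 + O)/(13 + O)
o = -⅒ (o = 1/(-10) = -⅒ ≈ -0.10000)
Q(J, K) = 1/(-⅒ + J) (Q(J, K) = 1/((2 - 3)/(13 - 3) + J) = 1/(-1/10 + J) = 1/((⅒)*(-1) + J) = 1/(-⅒ + J))
-24219 + Q(-6 + 4*o, 64) = -24219 + 10/(-1 + 10*(-6 + 4*(-⅒))) = -24219 + 10/(-1 + 10*(-6 - ⅖)) = -24219 + 10/(-1 + 10*(-32/5)) = -24219 + 10/(-1 - 64) = -24219 + 10/(-65) = -24219 + 10*(-1/65) = -24219 - 2/13 = -314849/13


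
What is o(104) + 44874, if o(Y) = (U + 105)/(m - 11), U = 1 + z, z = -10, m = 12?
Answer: 44970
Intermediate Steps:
U = -9 (U = 1 - 10 = -9)
o(Y) = 96 (o(Y) = (-9 + 105)/(12 - 11) = 96/1 = 96*1 = 96)
o(104) + 44874 = 96 + 44874 = 44970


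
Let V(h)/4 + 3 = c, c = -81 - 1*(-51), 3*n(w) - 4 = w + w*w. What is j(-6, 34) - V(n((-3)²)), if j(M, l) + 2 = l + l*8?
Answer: 436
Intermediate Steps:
n(w) = 4/3 + w/3 + w²/3 (n(w) = 4/3 + (w + w*w)/3 = 4/3 + (w + w²)/3 = 4/3 + (w/3 + w²/3) = 4/3 + w/3 + w²/3)
j(M, l) = -2 + 9*l (j(M, l) = -2 + (l + l*8) = -2 + (l + 8*l) = -2 + 9*l)
c = -30 (c = -81 + 51 = -30)
V(h) = -132 (V(h) = -12 + 4*(-30) = -12 - 120 = -132)
j(-6, 34) - V(n((-3)²)) = (-2 + 9*34) - 1*(-132) = (-2 + 306) + 132 = 304 + 132 = 436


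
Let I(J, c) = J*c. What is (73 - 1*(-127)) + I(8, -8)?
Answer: 136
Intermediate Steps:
(73 - 1*(-127)) + I(8, -8) = (73 - 1*(-127)) + 8*(-8) = (73 + 127) - 64 = 200 - 64 = 136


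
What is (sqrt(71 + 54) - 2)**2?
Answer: 129 - 20*sqrt(5) ≈ 84.279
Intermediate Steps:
(sqrt(71 + 54) - 2)**2 = (sqrt(125) - 2)**2 = (5*sqrt(5) - 2)**2 = (-2 + 5*sqrt(5))**2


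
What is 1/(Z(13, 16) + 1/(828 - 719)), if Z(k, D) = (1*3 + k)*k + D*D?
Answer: 109/50577 ≈ 0.0021551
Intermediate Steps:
Z(k, D) = D² + k*(3 + k) (Z(k, D) = (3 + k)*k + D² = k*(3 + k) + D² = D² + k*(3 + k))
1/(Z(13, 16) + 1/(828 - 719)) = 1/((16² + 13² + 3*13) + 1/(828 - 719)) = 1/((256 + 169 + 39) + 1/109) = 1/(464 + 1/109) = 1/(50577/109) = 109/50577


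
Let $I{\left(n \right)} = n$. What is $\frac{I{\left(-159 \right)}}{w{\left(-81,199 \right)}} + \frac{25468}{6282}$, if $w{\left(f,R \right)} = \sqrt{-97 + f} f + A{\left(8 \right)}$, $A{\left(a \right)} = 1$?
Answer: $\frac{- 486685 i + 1031454 \sqrt{178}}{3141 \left(i + 81 \sqrt{178}\right)} \approx 4.054 - 0.14713 i$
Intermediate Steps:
$w{\left(f,R \right)} = 1 + f \sqrt{-97 + f}$ ($w{\left(f,R \right)} = \sqrt{-97 + f} f + 1 = f \sqrt{-97 + f} + 1 = 1 + f \sqrt{-97 + f}$)
$\frac{I{\left(-159 \right)}}{w{\left(-81,199 \right)}} + \frac{25468}{6282} = - \frac{159}{1 - 81 \sqrt{-97 - 81}} + \frac{25468}{6282} = - \frac{159}{1 - 81 \sqrt{-178}} + 25468 \cdot \frac{1}{6282} = - \frac{159}{1 - 81 i \sqrt{178}} + \frac{12734}{3141} = \frac{12734}{3141} - \frac{159}{1 - 81 i \sqrt{178}}$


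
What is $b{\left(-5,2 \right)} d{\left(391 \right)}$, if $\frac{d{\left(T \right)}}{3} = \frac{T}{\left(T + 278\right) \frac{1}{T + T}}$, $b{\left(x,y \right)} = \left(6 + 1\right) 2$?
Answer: $\frac{4280668}{223} \approx 19196.0$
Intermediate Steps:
$b{\left(x,y \right)} = 14$ ($b{\left(x,y \right)} = 7 \cdot 2 = 14$)
$d{\left(T \right)} = \frac{6 T^{2}}{278 + T}$ ($d{\left(T \right)} = 3 \frac{T}{\left(T + 278\right) \frac{1}{T + T}} = 3 \frac{T}{\left(278 + T\right) \frac{1}{2 T}} = 3 \frac{T}{\frac{1}{2} \frac{1}{T} \left(278 + T\right)} = 3 T \frac{2 T}{278 + T} = 3 \frac{2 T^{2}}{278 + T} = \frac{6 T^{2}}{278 + T}$)
$b{\left(-5,2 \right)} d{\left(391 \right)} = 14 \frac{6 \cdot 391^{2}}{278 + 391} = 14 \cdot 6 \cdot 152881 \cdot \frac{1}{669} = 14 \cdot \frac{305762}{223} = \frac{4280668}{223}$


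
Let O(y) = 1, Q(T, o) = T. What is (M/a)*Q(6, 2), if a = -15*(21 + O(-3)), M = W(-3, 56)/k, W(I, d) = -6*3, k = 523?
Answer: 18/28765 ≈ 0.00062576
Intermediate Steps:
W(I, d) = -18
M = -18/523 ≈ -0.034417
a = -330 (a = -15*(21 + 1) = -15*22 = -330)
(M/a)*Q(6, 2) = -18/523/(-330)*6 = -18/523*(-1/330)*6 = (3/28765)*6 = 18/28765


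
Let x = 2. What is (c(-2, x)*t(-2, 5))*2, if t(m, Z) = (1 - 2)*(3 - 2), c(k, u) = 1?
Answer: -2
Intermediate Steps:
t(m, Z) = -1 (t(m, Z) = -1*1 = -1)
(c(-2, x)*t(-2, 5))*2 = (1*(-1))*2 = -1*2 = -2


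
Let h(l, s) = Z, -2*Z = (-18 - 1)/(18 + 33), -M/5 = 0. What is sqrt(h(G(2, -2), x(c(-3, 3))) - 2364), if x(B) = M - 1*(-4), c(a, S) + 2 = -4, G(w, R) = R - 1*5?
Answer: I*sqrt(24593118)/102 ≈ 48.619*I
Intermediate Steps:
M = 0 (M = -5*0 = 0)
G(w, R) = -5 + R (G(w, R) = R - 5 = -5 + R)
c(a, S) = -6 (c(a, S) = -2 - 4 = -6)
Z = 19/102 (Z = -(-18 - 1)/(2*(18 + 33)) = -(-19)/(2*51) = -1/2*(-19/51) = 19/102 ≈ 0.18627)
x(B) = 4 (x(B) = 0 - 1*(-4) = 0 + 4 = 4)
h(l, s) = 19/102
sqrt(h(G(2, -2), x(c(-3, 3))) - 2364) = sqrt(19/102 - 2364) = sqrt(-241109/102) = I*sqrt(24593118)/102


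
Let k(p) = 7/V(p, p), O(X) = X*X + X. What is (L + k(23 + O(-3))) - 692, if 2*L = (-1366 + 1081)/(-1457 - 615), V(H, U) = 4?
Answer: -2860111/4144 ≈ -690.18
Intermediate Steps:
O(X) = X + X² (O(X) = X² + X = X + X²)
L = 285/4144 (L = ((-1366 + 1081)/(-1457 - 615))/2 = (-285/(-2072))/2 = (-285*(-1/2072))/2 = (½)*(285/2072) = 285/4144 ≈ 0.068774)
k(p) = 7/4
(L + k(23 + O(-3))) - 692 = (285/4144 + 7/4) - 692 = 7537/4144 - 692 = -2860111/4144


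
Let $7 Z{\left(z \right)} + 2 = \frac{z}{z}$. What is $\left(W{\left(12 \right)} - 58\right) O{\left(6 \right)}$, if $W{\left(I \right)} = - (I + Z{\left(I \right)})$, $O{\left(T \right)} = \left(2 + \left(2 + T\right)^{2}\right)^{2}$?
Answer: $- \frac{2130084}{7} \approx -3.043 \cdot 10^{5}$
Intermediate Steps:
$Z{\left(z \right)} = - \frac{1}{7}$ ($Z{\left(z \right)} = - \frac{2}{7} + \frac{z \frac{1}{z}}{7} = - \frac{2}{7} + \frac{1}{7} \cdot 1 = - \frac{2}{7} + \frac{1}{7} = - \frac{1}{7}$)
$W{\left(I \right)} = \frac{1}{7} - I$ ($W{\left(I \right)} = - (I - \frac{1}{7}) = - (- \frac{1}{7} + I) = \frac{1}{7} - I$)
$\left(W{\left(12 \right)} - 58\right) O{\left(6 \right)} = \left(\left(\frac{1}{7} - 12\right) - 58\right) \left(2 + \left(2 + 6\right)^{2}\right)^{2} = \left(\left(\frac{1}{7} - 12\right) - 58\right) \left(2 + 8^{2}\right)^{2} = \left(- \frac{83}{7} - 58\right) \left(2 + 64\right)^{2} = - \frac{489 \cdot 66^{2}}{7} = \left(- \frac{489}{7}\right) 4356 = - \frac{2130084}{7}$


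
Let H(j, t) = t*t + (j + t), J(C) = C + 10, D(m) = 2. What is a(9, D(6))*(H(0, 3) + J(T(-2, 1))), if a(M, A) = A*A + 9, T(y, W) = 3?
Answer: 325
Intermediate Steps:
J(C) = 10 + C
a(M, A) = 9 + A² (a(M, A) = A² + 9 = 9 + A²)
H(j, t) = j + t + t² (H(j, t) = t² + (j + t) = j + t + t²)
a(9, D(6))*(H(0, 3) + J(T(-2, 1))) = (9 + 2²)*((0 + 3 + 3²) + (10 + 3)) = (9 + 4)*((0 + 3 + 9) + 13) = 13*(12 + 13) = 13*25 = 325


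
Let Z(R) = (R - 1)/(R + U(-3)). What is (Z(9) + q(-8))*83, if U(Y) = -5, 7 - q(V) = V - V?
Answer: 747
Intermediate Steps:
q(V) = 7 (q(V) = 7 - (V - V) = 7 - 1*0 = 7 + 0 = 7)
Z(R) = (-1 + R)/(-5 + R) (Z(R) = (R - 1)/(R - 5) = (-1 + R)/(-5 + R))
(Z(9) + q(-8))*83 = ((-1 + 9)/(-5 + 9) + 7)*83 = (8/4 + 7)*83 = ((¼)*8 + 7)*83 = (2 + 7)*83 = 9*83 = 747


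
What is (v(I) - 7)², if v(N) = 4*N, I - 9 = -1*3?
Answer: 289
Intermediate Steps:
I = 6 (I = 9 - 1*3 = 9 - 3 = 6)
(v(I) - 7)² = (4*6 - 7)² = (24 - 7)² = 17² = 289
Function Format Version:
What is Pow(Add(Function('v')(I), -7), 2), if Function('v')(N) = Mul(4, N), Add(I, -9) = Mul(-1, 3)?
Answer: 289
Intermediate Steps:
I = 6 (I = Add(9, Mul(-1, 3)) = Add(9, -3) = 6)
Pow(Add(Function('v')(I), -7), 2) = Pow(Add(Mul(4, 6), -7), 2) = Pow(Add(24, -7), 2) = Pow(17, 2) = 289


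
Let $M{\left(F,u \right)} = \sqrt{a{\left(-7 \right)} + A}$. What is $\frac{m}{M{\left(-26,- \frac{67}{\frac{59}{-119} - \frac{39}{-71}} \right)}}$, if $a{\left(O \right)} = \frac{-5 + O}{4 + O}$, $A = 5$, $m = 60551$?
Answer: $\frac{60551}{3} \approx 20184.0$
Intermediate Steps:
$a{\left(O \right)} = \frac{-5 + O}{4 + O}$
$M{\left(F,u \right)} = 3$ ($M{\left(F,u \right)} = \sqrt{\frac{-5 - 7}{4 - 7} + 5} = \sqrt{\frac{1}{-3} \left(-12\right) + 5} = \sqrt{\left(- \frac{1}{3}\right) \left(-12\right) + 5} = \sqrt{4 + 5} = \sqrt{9} = 3$)
$\frac{m}{M{\left(-26,- \frac{67}{\frac{59}{-119} - \frac{39}{-71}} \right)}} = \frac{60551}{3}$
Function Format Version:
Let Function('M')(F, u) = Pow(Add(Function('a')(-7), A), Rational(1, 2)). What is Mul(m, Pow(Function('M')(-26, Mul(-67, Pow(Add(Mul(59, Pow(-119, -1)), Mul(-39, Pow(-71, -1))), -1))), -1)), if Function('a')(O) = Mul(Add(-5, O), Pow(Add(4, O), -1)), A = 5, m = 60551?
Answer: Rational(60551, 3) ≈ 20184.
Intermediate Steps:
Function('a')(O) = Mul(Pow(Add(4, O), -1), Add(-5, O))
Function('M')(F, u) = 3 (Function('M')(F, u) = Pow(Add(Mul(Pow(Add(4, -7), -1), Add(-5, -7)), 5), Rational(1, 2)) = Pow(Add(Mul(Pow(-3, -1), -12), 5), Rational(1, 2)) = Pow(Add(Mul(Rational(-1, 3), -12), 5), Rational(1, 2)) = Pow(Add(4, 5), Rational(1, 2)) = Pow(9, Rational(1, 2)) = 3)
Mul(m, Pow(Function('M')(-26, Mul(-67, Pow(Add(Mul(59, Pow(-119, -1)), Mul(-39, Pow(-71, -1))), -1))), -1)) = Mul(60551, Pow(3, -1)) = Mul(60551, Rational(1, 3)) = Rational(60551, 3)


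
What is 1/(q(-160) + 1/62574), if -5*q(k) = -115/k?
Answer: -5005920/719521 ≈ -6.9573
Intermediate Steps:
q(k) = 23/k (q(k) = -(-23)/k = 23/k)
1/(q(-160) + 1/62574) = 1/(23/(-160) + 1/62574) = 1/(23*(-1/160) + 1/62574) = 1/(-23/160 + 1/62574) = 1/(-719521/5005920) = -5005920/719521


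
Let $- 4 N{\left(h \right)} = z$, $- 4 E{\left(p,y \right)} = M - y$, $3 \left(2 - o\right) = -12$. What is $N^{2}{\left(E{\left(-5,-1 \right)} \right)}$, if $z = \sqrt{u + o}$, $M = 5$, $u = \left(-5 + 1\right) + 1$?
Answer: $\frac{3}{16} \approx 0.1875$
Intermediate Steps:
$o = 6$ ($o = 2 - -4 = 2 + 4 = 6$)
$u = -3$ ($u = -4 + 1 = -3$)
$E{\left(p,y \right)} = - \frac{5}{4} + \frac{y}{4}$ ($E{\left(p,y \right)} = - \frac{5 - y}{4} = - \frac{5}{4} + \frac{y}{4}$)
$z = \sqrt{3}$ ($z = \sqrt{-3 + 6} = \sqrt{3} \approx 1.732$)
$N{\left(h \right)} = - \frac{\sqrt{3}}{4}$
$N^{2}{\left(E{\left(-5,-1 \right)} \right)} = \left(- \frac{\sqrt{3}}{4}\right)^{2} = \frac{3}{16}$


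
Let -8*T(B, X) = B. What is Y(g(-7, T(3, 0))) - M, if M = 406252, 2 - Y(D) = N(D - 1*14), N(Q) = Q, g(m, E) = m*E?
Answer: -3249909/8 ≈ -4.0624e+5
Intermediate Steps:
T(B, X) = -B/8
g(m, E) = E*m
Y(D) = 16 - D (Y(D) = 2 - (D - 1*14) = 2 - (D - 14) = 2 - (-14 + D) = 2 + (14 - D) = 16 - D)
Y(g(-7, T(3, 0))) - M = (16 - (-⅛*3)*(-7)) - 1*406252 = (16 - (-3)*(-7)/8) - 406252 = (16 - 1*21/8) - 406252 = (16 - 21/8) - 406252 = 107/8 - 406252 = -3249909/8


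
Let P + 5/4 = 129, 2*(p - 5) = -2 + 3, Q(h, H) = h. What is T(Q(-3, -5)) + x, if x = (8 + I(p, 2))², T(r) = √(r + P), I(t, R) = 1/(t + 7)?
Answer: 40804/625 + √499/2 ≈ 76.456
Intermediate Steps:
p = 11/2 (p = 5 + (-2 + 3)/2 = 5 + (½)*1 = 5 + ½ = 11/2 ≈ 5.5000)
P = 511/4 (P = -5/4 + 129 = 511/4 ≈ 127.75)
I(t, R) = 1/(7 + t)
T(r) = √(511/4 + r) (T(r) = √(r + 511/4) = √(511/4 + r))
x = 40804/625 (x = (8 + 1/(7 + 11/2))² = (8 + 1/(25/2))² = (8 + 2/25)² = (202/25)² = 40804/625 ≈ 65.286)
T(Q(-3, -5)) + x = √(511 + 4*(-3))/2 + 40804/625 = √(511 - 12)/2 + 40804/625 = √499/2 + 40804/625 = 40804/625 + √499/2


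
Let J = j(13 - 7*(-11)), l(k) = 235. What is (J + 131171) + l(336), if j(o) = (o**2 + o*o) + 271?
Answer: 147877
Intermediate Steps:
j(o) = 271 + 2*o**2 (j(o) = (o**2 + o**2) + 271 = 2*o**2 + 271 = 271 + 2*o**2)
J = 16471 (J = 271 + 2*(13 - 7*(-11))**2 = 271 + 2*(13 + 77)**2 = 271 + 2*90**2 = 271 + 2*8100 = 271 + 16200 = 16471)
(J + 131171) + l(336) = (16471 + 131171) + 235 = 147642 + 235 = 147877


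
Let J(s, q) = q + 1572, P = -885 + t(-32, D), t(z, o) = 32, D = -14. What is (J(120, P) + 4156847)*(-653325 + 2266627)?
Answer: 6707409542932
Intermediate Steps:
P = -853 (P = -885 + 32 = -853)
J(s, q) = 1572 + q
(J(120, P) + 4156847)*(-653325 + 2266627) = ((1572 - 853) + 4156847)*(-653325 + 2266627) = (719 + 4156847)*1613302 = 4157566*1613302 = 6707409542932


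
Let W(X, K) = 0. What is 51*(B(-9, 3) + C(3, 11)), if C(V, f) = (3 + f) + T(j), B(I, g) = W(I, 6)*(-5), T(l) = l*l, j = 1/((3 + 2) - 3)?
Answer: 2907/4 ≈ 726.75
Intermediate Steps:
j = 1/2 (j = 1/(5 - 3) = 1/2 ≈ 0.50000)
T(l) = l**2
B(I, g) = 0 (B(I, g) = 0*(-5) = 0)
C(V, f) = 13/4 + f (C(V, f) = (3 + f) + (1/2)**2 = (3 + f) + 1/4 = 13/4 + f)
51*(B(-9, 3) + C(3, 11)) = 51*(0 + (13/4 + 11)) = 51*(0 + 57/4) = 51*(57/4) = 2907/4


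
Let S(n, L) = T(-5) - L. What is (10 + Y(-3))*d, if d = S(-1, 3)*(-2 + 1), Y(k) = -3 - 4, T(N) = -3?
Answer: 18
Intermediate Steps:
Y(k) = -7
S(n, L) = -3 - L
d = 6 (d = (-3 - 1*3)*(-2 + 1) = (-3 - 3)*(-1) = -6*(-1) = 6)
(10 + Y(-3))*d = (10 - 7)*6 = 3*6 = 18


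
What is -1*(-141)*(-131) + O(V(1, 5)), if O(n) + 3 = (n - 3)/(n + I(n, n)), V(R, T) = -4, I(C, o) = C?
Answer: -147785/8 ≈ -18473.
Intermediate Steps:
O(n) = -3 + (-3 + n)/(2*n) (O(n) = -3 + (n - 3)/(n + n) = -3 + (-3 + n)/((2*n)) = -3 + (-3 + n)*(1/(2*n)) = -3 + (-3 + n)/(2*n))
-1*(-141)*(-131) + O(V(1, 5)) = -1*(-141)*(-131) + (1/2)*(-3 - 5*(-4))/(-4) = 141*(-131) + (1/2)*(-1/4)*(-3 + 20) = -18471 + (1/2)*(-1/4)*17 = -18471 - 17/8 = -147785/8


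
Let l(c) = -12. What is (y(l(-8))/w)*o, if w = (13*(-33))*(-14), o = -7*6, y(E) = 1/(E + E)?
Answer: 1/3432 ≈ 0.00029138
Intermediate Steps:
y(E) = 1/(2*E)
o = -42
w = 6006 (w = -429*(-14) = 6006)
(y(l(-8))/w)*o = (((½)/(-12))/6006)*(-42) = (((½)*(-1/12))*(1/6006))*(-42) = -1/24*1/6006*(-42) = -1/144144*(-42) = 1/3432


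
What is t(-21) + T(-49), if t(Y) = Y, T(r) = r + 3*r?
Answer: -217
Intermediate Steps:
T(r) = 4*r
t(-21) + T(-49) = -21 + 4*(-49) = -21 - 196 = -217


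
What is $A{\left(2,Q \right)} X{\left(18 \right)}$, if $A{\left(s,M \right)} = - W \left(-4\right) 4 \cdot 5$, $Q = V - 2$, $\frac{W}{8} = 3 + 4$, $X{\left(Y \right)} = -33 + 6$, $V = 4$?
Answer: $-120960$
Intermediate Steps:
$X{\left(Y \right)} = -27$
$W = 56$ ($W = 8 \left(3 + 4\right) = 8 \cdot 7 = 56$)
$Q = 2$ ($Q = 4 - 2 = 2$)
$A{\left(s,M \right)} = 4480$ ($A{\left(s,M \right)} = \left(-1\right) 56 \left(-4\right) 4 \cdot 5 = \left(-56\right) \left(-4\right) 4 \cdot 5 = 224 \cdot 4 \cdot 5 = 896 \cdot 5 = 4480$)
$A{\left(2,Q \right)} X{\left(18 \right)} = 4480 \left(-27\right) = -120960$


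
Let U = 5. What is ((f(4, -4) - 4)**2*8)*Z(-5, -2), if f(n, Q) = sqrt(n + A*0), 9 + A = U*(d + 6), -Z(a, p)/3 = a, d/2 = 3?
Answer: 480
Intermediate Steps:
d = 6 (d = 2*3 = 6)
Z(a, p) = -3*a
A = 51 (A = -9 + 5*(6 + 6) = -9 + 5*12 = -9 + 60 = 51)
f(n, Q) = sqrt(n) (f(n, Q) = sqrt(n + 51*0) = sqrt(n + 0) = sqrt(n))
((f(4, -4) - 4)**2*8)*Z(-5, -2) = ((sqrt(4) - 4)**2*8)*(-3*(-5)) = ((2 - 4)**2*8)*15 = ((-2)**2*8)*15 = (4*8)*15 = 32*15 = 480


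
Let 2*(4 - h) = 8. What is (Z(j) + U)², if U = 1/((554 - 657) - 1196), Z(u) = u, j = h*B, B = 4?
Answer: 1/1687401 ≈ 5.9263e-7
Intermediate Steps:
h = 0 (h = 4 - ½*8 = 4 - 4 = 0)
j = 0 (j = 0*4 = 0)
U = -1/1299 (U = 1/(-103 - 1196) = 1/(-1299) = -1/1299 ≈ -0.00076982)
(Z(j) + U)² = (0 - 1/1299)² = (-1/1299)² = 1/1687401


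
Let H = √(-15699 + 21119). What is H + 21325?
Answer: 21325 + 2*√1355 ≈ 21399.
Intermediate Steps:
H = 2*√1355 (H = √5420 = 2*√1355 ≈ 73.621)
H + 21325 = 2*√1355 + 21325 = 21325 + 2*√1355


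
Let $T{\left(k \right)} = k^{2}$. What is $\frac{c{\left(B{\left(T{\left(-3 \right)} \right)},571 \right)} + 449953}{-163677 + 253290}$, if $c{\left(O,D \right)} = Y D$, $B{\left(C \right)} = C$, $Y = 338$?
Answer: $\frac{23813}{3319} \approx 7.1748$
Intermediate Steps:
$c{\left(O,D \right)} = 338 D$
$\frac{c{\left(B{\left(T{\left(-3 \right)} \right)},571 \right)} + 449953}{-163677 + 253290} = \frac{338 \cdot 571 + 449953}{-163677 + 253290} = \frac{192998 + 449953}{89613} = 642951 \cdot \frac{1}{89613} = \frac{23813}{3319}$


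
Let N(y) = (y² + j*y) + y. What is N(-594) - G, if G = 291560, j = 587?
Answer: -287996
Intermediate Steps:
N(y) = y² + 588*y (N(y) = (y² + 587*y) + y = y² + 588*y)
N(-594) - G = -594*(588 - 594) - 1*291560 = -594*(-6) - 291560 = 3564 - 291560 = -287996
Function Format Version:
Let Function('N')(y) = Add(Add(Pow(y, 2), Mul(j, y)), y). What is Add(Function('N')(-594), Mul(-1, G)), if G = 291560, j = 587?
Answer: -287996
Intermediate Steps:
Function('N')(y) = Add(Pow(y, 2), Mul(588, y)) (Function('N')(y) = Add(Add(Pow(y, 2), Mul(587, y)), y) = Add(Pow(y, 2), Mul(588, y)))
Add(Function('N')(-594), Mul(-1, G)) = Add(Mul(-594, Add(588, -594)), Mul(-1, 291560)) = Add(Mul(-594, -6), -291560) = Add(3564, -291560) = -287996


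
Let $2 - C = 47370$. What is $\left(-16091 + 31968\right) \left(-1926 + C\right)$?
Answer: $-782640838$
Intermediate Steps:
$C = -47368$ ($C = 2 - 47370 = -47368$)
$\left(-16091 + 31968\right) \left(-1926 + C\right) = \left(-16091 + 31968\right) \left(-1926 - 47368\right) = 15877 \left(-49294\right) = -782640838$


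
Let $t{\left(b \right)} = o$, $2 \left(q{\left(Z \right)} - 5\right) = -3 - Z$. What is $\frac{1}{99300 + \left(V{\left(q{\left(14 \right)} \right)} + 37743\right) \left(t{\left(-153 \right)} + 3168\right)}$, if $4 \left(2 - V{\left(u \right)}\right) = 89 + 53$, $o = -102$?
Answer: $\frac{1}{115716627} \approx 8.6418 \cdot 10^{-9}$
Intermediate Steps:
$q{\left(Z \right)} = \frac{7}{2} - \frac{Z}{2}$ ($q{\left(Z \right)} = 5 + \frac{-3 - Z}{2} = 5 - \left(\frac{3}{2} + \frac{Z}{2}\right) = \frac{7}{2} - \frac{Z}{2}$)
$V{\left(u \right)} = - \frac{67}{2}$ ($V{\left(u \right)} = 2 - \frac{89 + 53}{4} = 2 - \frac{71}{2} = - \frac{67}{2}$)
$t{\left(b \right)} = -102$
$\frac{1}{99300 + \left(V{\left(q{\left(14 \right)} \right)} + 37743\right) \left(t{\left(-153 \right)} + 3168\right)} = \frac{1}{99300 + \left(- \frac{67}{2} + 37743\right) \left(-102 + 3168\right)} = \frac{1}{99300 + \frac{75419}{2} \cdot 3066} = \frac{1}{99300 + 115617327} = \frac{1}{115716627}$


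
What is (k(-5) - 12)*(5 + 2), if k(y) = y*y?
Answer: 91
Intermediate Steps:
k(y) = y²
(k(-5) - 12)*(5 + 2) = ((-5)² - 12)*(5 + 2) = (25 - 12)*7 = 13*7 = 91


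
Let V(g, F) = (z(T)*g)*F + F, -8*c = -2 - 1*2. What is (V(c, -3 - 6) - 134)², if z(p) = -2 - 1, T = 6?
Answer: 67081/4 ≈ 16770.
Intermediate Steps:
c = ½ (c = -(-2 - 1*2)/8 = -(-2 - 2)/8 = -⅛*(-4) = ½ ≈ 0.50000)
z(p) = -3
V(g, F) = F - 3*F*g (V(g, F) = (-3*g)*F + F = -3*F*g + F = F - 3*F*g)
(V(c, -3 - 6) - 134)² = ((-3 - 6)*(1 - 3*½) - 134)² = (-9*(1 - 3/2) - 134)² = (-9*(-½) - 134)² = (9/2 - 134)² = (-259/2)² = 67081/4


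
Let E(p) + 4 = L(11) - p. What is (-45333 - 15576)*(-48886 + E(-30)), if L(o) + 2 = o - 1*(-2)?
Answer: 2975343741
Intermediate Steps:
L(o) = o (L(o) = -2 + (o - 1*(-2)) = -2 + (o + 2) = -2 + (2 + o) = o)
E(p) = 7 - p (E(p) = -4 + (11 - p) = 7 - p)
(-45333 - 15576)*(-48886 + E(-30)) = (-45333 - 15576)*(-48886 + (7 - 1*(-30))) = -60909*(-48886 + (7 + 30)) = -60909*(-48886 + 37) = -60909*(-48849) = 2975343741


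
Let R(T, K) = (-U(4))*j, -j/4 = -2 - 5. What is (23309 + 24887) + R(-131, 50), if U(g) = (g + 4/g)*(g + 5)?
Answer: 46936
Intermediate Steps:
U(g) = (5 + g)*(g + 4/g) (U(g) = (g + 4/g)*(5 + g) = (5 + g)*(g + 4/g))
j = 28 (j = -4*(-2 - 5) = -4*(-7) = 28)
R(T, K) = -1260 (R(T, K) = -(4 + 4² + 5*4 + 20/4)*28 = -(4 + 16 + 20 + 20*(¼))*28 = -(4 + 16 + 20 + 5)*28 = -1*45*28 = -45*28 = -1260)
(23309 + 24887) + R(-131, 50) = (23309 + 24887) - 1260 = 48196 - 1260 = 46936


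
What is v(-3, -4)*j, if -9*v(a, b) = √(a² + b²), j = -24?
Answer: 40/3 ≈ 13.333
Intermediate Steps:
v(a, b) = -√(a² + b²)/9
v(-3, -4)*j = -√((-3)² + (-4)²)/9*(-24) = -√(9 + 16)/9*(-24) = -√25/9*(-24) = -⅑*5*(-24) = -5/9*(-24) = 40/3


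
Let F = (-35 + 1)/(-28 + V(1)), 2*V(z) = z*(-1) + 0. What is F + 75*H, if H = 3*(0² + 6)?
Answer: 77018/57 ≈ 1351.2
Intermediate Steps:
V(z) = -z/2 (V(z) = (z*(-1) + 0)/2 = (-z + 0)/2 = (-z)/2 = -z/2)
F = 68/57 (F = (-35 + 1)/(-28 - ½*1) = -34/(-28 - ½) = -34/(-57/2) = -34*(-2/57) = 68/57 ≈ 1.1930)
H = 18 (H = 3*(0 + 6) = 3*6 = 18)
F + 75*H = 68/57 + 75*18 = 68/57 + 1350 = 77018/57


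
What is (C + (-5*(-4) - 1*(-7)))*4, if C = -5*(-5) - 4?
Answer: 192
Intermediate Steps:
C = 21 (C = 25 - 4 = 21)
(C + (-5*(-4) - 1*(-7)))*4 = (21 + (-5*(-4) - 1*(-7)))*4 = (21 + (20 + 7))*4 = (21 + 27)*4 = 48*4 = 192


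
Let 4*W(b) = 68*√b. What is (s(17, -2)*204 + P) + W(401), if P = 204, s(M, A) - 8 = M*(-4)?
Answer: -12036 + 17*√401 ≈ -11696.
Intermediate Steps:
s(M, A) = 8 - 4*M (s(M, A) = 8 + M*(-4) = 8 - 4*M)
W(b) = 17*√b (W(b) = (68*√b)/4 = 17*√b)
(s(17, -2)*204 + P) + W(401) = ((8 - 4*17)*204 + 204) + 17*√401 = ((8 - 68)*204 + 204) + 17*√401 = (-60*204 + 204) + 17*√401 = (-12240 + 204) + 17*√401 = -12036 + 17*√401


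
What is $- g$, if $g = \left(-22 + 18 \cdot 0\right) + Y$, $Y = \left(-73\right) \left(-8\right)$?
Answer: $-562$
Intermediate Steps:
$Y = 584$
$g = 562$ ($g = \left(-22 + 18 \cdot 0\right) + 584 = \left(-22 + 0\right) + 584 = -22 + 584 = 562$)
$- g = \left(-1\right) 562 = -562$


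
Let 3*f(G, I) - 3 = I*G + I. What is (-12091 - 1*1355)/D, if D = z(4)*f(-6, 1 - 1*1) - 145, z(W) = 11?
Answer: 6723/67 ≈ 100.34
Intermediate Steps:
f(G, I) = 1 + I/3 + G*I/3 (f(G, I) = 1 + (I*G + I)/3 = 1 + (G*I + I)/3 = 1 + (I + G*I)/3 = 1 + (I/3 + G*I/3) = 1 + I/3 + G*I/3)
D = -134 (D = 11*(1 + (1 - 1*1)/3 + (⅓)*(-6)*(1 - 1*1)) - 145 = 11*(1 + (1 - 1)/3 + (⅓)*(-6)*(1 - 1)) - 145 = 11*(1 + (⅓)*0 + (⅓)*(-6)*0) - 145 = 11*(1 + 0 + 0) - 145 = 11*1 - 145 = 11 - 145 = -134)
(-12091 - 1*1355)/D = (-12091 - 1*1355)/(-134) = (-12091 - 1355)*(-1/134) = -13446*(-1/134) = 6723/67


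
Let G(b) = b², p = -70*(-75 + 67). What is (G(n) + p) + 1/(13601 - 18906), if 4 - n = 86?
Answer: 38641619/5305 ≈ 7284.0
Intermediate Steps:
p = 560 (p = -70*(-8) = 560)
n = -82 (n = 4 - 1*86 = 4 - 86 = -82)
(G(n) + p) + 1/(13601 - 18906) = ((-82)² + 560) + 1/(13601 - 18906) = (6724 + 560) + 1/(-5305) = 7284 - 1/5305 = 38641619/5305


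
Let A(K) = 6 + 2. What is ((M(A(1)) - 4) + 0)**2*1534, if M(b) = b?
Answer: 24544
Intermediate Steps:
A(K) = 8
((M(A(1)) - 4) + 0)**2*1534 = ((8 - 4) + 0)**2*1534 = (4 + 0)**2*1534 = 4**2*1534 = 16*1534 = 24544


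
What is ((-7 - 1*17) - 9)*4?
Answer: -132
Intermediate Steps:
((-7 - 1*17) - 9)*4 = ((-7 - 17) - 9)*4 = (-24 - 9)*4 = -33*4 = -132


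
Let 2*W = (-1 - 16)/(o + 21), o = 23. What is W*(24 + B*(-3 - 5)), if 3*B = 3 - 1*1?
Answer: -119/33 ≈ -3.6061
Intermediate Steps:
W = -17/88 (W = ((-1 - 16)/(23 + 21))/2 = (-17/44)/2 = (-17*1/44)/2 = (½)*(-17/44) = -17/88 ≈ -0.19318)
B = ⅔ (B = (3 - 1*1)/3 = (3 - 1)/3 = (⅓)*2 = ⅔ ≈ 0.66667)
W*(24 + B*(-3 - 5)) = -17*(24 + 2*(-3 - 5)/3)/88 = -17*(24 + (⅔)*(-8))/88 = -17*(24 - 16/3)/88 = -17/88*56/3 = -119/33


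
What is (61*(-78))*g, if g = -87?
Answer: 413946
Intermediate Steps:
(61*(-78))*g = (61*(-78))*(-87) = -4758*(-87) = 413946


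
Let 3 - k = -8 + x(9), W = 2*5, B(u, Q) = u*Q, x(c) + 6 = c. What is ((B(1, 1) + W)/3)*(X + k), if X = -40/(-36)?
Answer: 902/27 ≈ 33.407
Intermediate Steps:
x(c) = -6 + c
B(u, Q) = Q*u
W = 10
X = 10/9 (X = -40*(-1/36) = 10/9 ≈ 1.1111)
k = 8 (k = 3 - (-8 + (-6 + 9)) = 3 - (-8 + 3) = 3 - 1*(-5) = 3 + 5 = 8)
((B(1, 1) + W)/3)*(X + k) = ((1*1 + 10)/3)*(10/9 + 8) = ((1 + 10)*(⅓))*(82/9) = (11*(⅓))*(82/9) = (11/3)*(82/9) = 902/27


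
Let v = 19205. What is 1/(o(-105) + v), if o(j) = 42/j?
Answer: 5/96023 ≈ 5.2071e-5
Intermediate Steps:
1/(o(-105) + v) = 1/(42/(-105) + 19205) = 1/(42*(-1/105) + 19205) = 1/(-⅖ + 19205) = 1/(96023/5) = 5/96023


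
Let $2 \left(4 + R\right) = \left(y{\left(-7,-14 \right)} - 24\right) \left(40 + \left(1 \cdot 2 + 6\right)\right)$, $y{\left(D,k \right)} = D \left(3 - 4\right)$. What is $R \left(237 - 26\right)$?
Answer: $-86932$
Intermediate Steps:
$y{\left(D,k \right)} = - D$ ($y{\left(D,k \right)} = D \left(-1\right) = - D$)
$R = -412$ ($R = -4 + \frac{\left(\left(-1\right) \left(-7\right) - 24\right) \left(40 + \left(1 \cdot 2 + 6\right)\right)}{2} = -4 + \frac{\left(7 - 24\right) \left(40 + \left(2 + 6\right)\right)}{2} = -4 + \frac{\left(-17\right) \left(40 + 8\right)}{2} = -4 + \frac{\left(-17\right) 48}{2} = -4 + \frac{1}{2} \left(-816\right) = -4 - 408 = -412$)
$R \left(237 - 26\right) = - 412 \left(237 - 26\right) = \left(-412\right) 211 = -86932$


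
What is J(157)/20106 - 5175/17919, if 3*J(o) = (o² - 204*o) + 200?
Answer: -16325413/40031046 ≈ -0.40782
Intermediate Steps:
J(o) = 200/3 - 68*o + o²/3 (J(o) = ((o² - 204*o) + 200)/3 = (200 + o² - 204*o)/3 = 200/3 - 68*o + o²/3)
J(157)/20106 - 5175/17919 = (200/3 - 68*157 + (⅓)*157²)/20106 - 5175/17919 = (200/3 - 10676 + (⅓)*24649)*(1/20106) - 5175*1/17919 = (200/3 - 10676 + 24649/3)*(1/20106) - 575/1991 = -2393*1/20106 - 575/1991 = -2393/20106 - 575/1991 = -16325413/40031046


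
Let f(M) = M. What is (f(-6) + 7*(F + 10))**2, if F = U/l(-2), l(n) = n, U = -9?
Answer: 36481/4 ≈ 9120.3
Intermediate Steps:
F = 9/2 (F = -9/(-2) = -9*(-1/2) = 9/2 ≈ 4.5000)
(f(-6) + 7*(F + 10))**2 = (-6 + 7*(9/2 + 10))**2 = (-6 + 7*(29/2))**2 = (-6 + 203/2)**2 = (191/2)**2 = 36481/4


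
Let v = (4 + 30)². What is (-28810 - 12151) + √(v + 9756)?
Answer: -40961 + 4*√682 ≈ -40857.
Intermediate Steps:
v = 1156 (v = 34² = 1156)
(-28810 - 12151) + √(v + 9756) = (-28810 - 12151) + √(1156 + 9756) = -40961 + √10912 = -40961 + 4*√682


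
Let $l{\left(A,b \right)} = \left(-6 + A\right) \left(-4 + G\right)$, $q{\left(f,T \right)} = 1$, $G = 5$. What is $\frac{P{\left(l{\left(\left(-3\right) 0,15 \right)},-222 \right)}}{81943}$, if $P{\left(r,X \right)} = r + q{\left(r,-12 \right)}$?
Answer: $- \frac{5}{81943} \approx -6.1018 \cdot 10^{-5}$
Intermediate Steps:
$l{\left(A,b \right)} = -6 + A$ ($l{\left(A,b \right)} = \left(-6 + A\right) \left(-4 + 5\right) = \left(-6 + A\right) 1 = -6 + A$)
$P{\left(r,X \right)} = 1 + r$ ($P{\left(r,X \right)} = r + 1 = 1 + r$)
$\frac{P{\left(l{\left(\left(-3\right) 0,15 \right)},-222 \right)}}{81943} = \frac{1 - 6}{81943} = \left(1 + \left(-6 + 0\right)\right) \frac{1}{81943} = \left(1 - 6\right) \frac{1}{81943} = \left(-5\right) \frac{1}{81943} = - \frac{5}{81943}$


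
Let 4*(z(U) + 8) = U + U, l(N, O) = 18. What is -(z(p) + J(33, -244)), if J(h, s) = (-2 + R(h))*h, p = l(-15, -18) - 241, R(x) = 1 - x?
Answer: 2483/2 ≈ 1241.5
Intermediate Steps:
p = -223 (p = 18 - 241 = -223)
z(U) = -8 + U/2 (z(U) = -8 + (U + U)/4 = -8 + (2*U)/4 = -8 + U/2)
J(h, s) = h*(-1 - h) (J(h, s) = (-2 + (1 - h))*h = (-1 - h)*h = h*(-1 - h))
-(z(p) + J(33, -244)) = -((-8 + (1/2)*(-223)) - 1*33*(1 + 33)) = -((-8 - 223/2) - 1*33*34) = -(-239/2 - 1122) = -1*(-2483/2) = 2483/2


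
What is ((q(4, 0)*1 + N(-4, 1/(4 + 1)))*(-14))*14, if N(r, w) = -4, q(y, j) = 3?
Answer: 196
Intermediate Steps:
((q(4, 0)*1 + N(-4, 1/(4 + 1)))*(-14))*14 = ((3*1 - 4)*(-14))*14 = ((3 - 4)*(-14))*14 = -1*(-14)*14 = 14*14 = 196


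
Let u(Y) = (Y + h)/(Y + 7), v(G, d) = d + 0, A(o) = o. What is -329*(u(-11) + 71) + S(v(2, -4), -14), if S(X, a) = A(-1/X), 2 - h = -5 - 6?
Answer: -92777/4 ≈ -23194.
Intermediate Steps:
h = 13 (h = 2 - (-5 - 6) = 2 - 1*(-11) = 2 + 11 = 13)
v(G, d) = d
S(X, a) = -1/X
u(Y) = (13 + Y)/(7 + Y) (u(Y) = (Y + 13)/(Y + 7) = (13 + Y)/(7 + Y))
-329*(u(-11) + 71) + S(v(2, -4), -14) = -329*((13 - 11)/(7 - 11) + 71) - 1/(-4) = -329*(2/(-4) + 71) - 1*(-¼) = -329*(-¼*2 + 71) + ¼ = -329*(-½ + 71) + ¼ = -329*141/2 + ¼ = -46389/2 + ¼ = -92777/4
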